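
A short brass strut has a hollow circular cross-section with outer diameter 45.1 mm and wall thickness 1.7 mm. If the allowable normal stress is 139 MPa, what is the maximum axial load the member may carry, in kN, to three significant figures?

A = 231.8 mm².
P_max = σ_allow · A = 139 · 231.8 = 32220 N = 32.22 kN.

32.2 kN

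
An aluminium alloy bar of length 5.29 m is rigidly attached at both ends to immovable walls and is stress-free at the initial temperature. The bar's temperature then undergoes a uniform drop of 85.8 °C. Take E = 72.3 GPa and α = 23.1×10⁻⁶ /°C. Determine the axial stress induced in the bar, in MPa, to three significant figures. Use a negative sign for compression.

Free thermal expansion αLΔT = 23.1e-6 · 5290 · -85.8 = -10.48 mm.
The walls impose strain ε = −(-10.48)/5290 = 1.9820e-03; σ = Eε = 72300 · 1.9820e-03 = 143.3 MPa.

143 MPa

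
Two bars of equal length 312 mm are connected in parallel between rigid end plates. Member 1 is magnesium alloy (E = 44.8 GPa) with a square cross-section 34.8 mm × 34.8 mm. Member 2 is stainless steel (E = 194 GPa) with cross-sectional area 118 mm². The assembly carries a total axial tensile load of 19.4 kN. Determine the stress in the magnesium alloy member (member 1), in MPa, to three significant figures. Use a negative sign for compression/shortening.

A_1 = 1211 mm².
Equal strain + equilibrium ⇒ each member carries load in proportion to AE: A₁E₁ = 54250000 N, A₂E₂ = 22890000 N, ΣAE = 77150000 N.
σ₁ = P·E₁/ΣAE = 19400·44800/77150000 = 11.27 MPa.

11.3 MPa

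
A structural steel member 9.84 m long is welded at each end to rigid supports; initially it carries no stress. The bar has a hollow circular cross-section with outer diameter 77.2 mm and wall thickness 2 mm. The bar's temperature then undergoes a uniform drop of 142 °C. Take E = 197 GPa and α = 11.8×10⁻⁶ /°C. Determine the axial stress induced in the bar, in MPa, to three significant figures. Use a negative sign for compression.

Free thermal expansion αLΔT = 11.8e-6 · 9840 · -142 = -16.49 mm.
The walls impose strain ε = −(-16.49)/9840 = 1.6756e-03; σ = Eε = 197000 · 1.6756e-03 = 330.1 MPa.

330 MPa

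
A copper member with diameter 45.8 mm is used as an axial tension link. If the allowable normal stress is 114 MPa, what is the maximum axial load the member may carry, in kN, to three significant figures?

A = 1647 mm².
P_max = σ_allow · A = 114 · 1647 = 187800 N = 187.8 kN.

188 kN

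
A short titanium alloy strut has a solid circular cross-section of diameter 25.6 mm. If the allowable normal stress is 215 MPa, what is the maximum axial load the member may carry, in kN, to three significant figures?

111 kN

A = 514.7 mm².
P_max = σ_allow · A = 215 · 514.7 = 110700 N = 110.7 kN.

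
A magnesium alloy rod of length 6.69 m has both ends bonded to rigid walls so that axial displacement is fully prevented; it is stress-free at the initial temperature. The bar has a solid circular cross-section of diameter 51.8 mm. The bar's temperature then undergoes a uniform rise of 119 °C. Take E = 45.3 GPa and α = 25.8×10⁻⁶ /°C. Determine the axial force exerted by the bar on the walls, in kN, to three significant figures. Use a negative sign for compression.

-293 kN

Free thermal expansion αLΔT = 25.8e-6 · 6690 · 119 = 20.54 mm.
The walls impose strain ε = −(20.54)/6690 = -3.0702e-03; σ = Eε = 45300 · -3.0702e-03 = -139.1 MPa.
Wall reaction R = σ·A = -139.1·2107 = -293100 N = -293.1 kN.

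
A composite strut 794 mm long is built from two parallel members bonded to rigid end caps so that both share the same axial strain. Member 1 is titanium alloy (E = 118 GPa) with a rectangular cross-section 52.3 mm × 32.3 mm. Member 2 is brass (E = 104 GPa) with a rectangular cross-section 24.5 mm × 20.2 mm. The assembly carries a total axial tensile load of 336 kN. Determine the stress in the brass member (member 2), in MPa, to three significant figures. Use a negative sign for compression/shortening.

A_1 = 1689 mm².
A_2 = 494.9 mm².
Equal strain + equilibrium ⇒ each member carries load in proportion to AE: A₁E₁ = 199300000 N, A₂E₂ = 51470000 N, ΣAE = 250800000 N.
σ₂ = P·E₂/ΣAE = 336000·104000/250800000 = 139.3 MPa.

139 MPa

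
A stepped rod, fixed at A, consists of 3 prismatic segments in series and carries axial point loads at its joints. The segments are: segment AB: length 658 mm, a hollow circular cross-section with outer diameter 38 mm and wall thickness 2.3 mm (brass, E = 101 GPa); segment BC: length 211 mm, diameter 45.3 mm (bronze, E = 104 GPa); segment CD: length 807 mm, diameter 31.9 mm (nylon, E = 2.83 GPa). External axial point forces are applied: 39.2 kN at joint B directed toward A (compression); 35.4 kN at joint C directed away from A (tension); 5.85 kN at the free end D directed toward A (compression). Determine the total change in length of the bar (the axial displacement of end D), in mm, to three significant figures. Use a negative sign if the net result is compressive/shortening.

-2.29 mm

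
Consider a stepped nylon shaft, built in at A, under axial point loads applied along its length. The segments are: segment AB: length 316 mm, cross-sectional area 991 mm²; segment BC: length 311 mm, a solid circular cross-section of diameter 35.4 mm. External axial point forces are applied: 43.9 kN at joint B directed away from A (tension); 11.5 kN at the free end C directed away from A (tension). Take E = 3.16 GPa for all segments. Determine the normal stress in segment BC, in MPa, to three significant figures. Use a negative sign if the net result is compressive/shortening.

11.7 MPa

Internal axial forces (sectioning from the free end, tension +): N_BC = 11.5 kN, N_AB = 55.4 kN.
A_BC = 984.2 mm².
σ_BC = N_BC/A_BC = 11500/984.2 = 11.68 MPa.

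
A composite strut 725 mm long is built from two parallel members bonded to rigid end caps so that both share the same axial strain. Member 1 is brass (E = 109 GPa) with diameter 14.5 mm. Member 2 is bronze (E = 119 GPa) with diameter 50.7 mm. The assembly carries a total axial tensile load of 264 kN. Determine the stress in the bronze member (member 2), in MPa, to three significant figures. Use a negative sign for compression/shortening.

A_1 = 165.1 mm².
A_2 = 2019 mm².
Equal strain + equilibrium ⇒ each member carries load in proportion to AE: A₁E₁ = 18000000 N, A₂E₂ = 240200000 N, ΣAE = 258200000 N.
σ₂ = P·E₂/ΣAE = 264000·119000/258200000 = 121.7 MPa.

122 MPa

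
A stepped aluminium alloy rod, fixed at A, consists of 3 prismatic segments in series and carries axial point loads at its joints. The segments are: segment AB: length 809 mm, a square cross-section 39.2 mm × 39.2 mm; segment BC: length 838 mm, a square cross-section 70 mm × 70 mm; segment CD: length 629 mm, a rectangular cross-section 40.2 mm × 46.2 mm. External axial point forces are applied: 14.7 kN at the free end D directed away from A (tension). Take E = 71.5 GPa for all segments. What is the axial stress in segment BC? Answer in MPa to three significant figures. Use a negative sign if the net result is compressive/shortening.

Internal axial forces (sectioning from the free end, tension +): N_CD = 14.7 kN, N_BC = 14.7 kN, N_AB = 14.7 kN.
A_BC = 4900 mm².
σ_BC = N_BC/A_BC = 14700/4900 = 3 MPa.

3.00 MPa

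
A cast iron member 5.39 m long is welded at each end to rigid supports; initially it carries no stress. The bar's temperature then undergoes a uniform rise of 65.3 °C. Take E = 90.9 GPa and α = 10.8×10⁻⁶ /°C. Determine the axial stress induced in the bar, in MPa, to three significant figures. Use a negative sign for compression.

-64.1 MPa

Free thermal expansion αLΔT = 10.8e-6 · 5390 · 65.3 = 3.801 mm.
The walls impose strain ε = −(3.801)/5390 = -7.0524e-04; σ = Eε = 90900 · -7.0524e-04 = -64.11 MPa.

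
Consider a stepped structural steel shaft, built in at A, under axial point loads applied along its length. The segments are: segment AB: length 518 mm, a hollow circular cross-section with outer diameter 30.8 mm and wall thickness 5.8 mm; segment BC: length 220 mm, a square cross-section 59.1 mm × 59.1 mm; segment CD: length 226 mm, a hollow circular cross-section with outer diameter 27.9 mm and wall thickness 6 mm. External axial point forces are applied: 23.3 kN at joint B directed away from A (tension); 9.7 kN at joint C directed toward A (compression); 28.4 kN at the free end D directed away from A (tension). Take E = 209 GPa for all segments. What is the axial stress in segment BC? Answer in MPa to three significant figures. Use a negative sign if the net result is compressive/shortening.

5.35 MPa

Internal axial forces (sectioning from the free end, tension +): N_CD = 28.4 kN, N_BC = 18.7 kN, N_AB = 42 kN.
A_BC = 3493 mm².
σ_BC = N_BC/A_BC = 18700/3493 = 5.354 MPa.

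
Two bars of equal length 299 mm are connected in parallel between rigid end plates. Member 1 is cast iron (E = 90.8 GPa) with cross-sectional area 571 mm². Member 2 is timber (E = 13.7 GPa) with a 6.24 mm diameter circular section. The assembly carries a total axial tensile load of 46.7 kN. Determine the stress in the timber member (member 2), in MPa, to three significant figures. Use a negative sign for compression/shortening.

A_2 = 30.58 mm².
Equal strain + equilibrium ⇒ each member carries load in proportion to AE: A₁E₁ = 51850000 N, A₂E₂ = 419000 N, ΣAE = 52270000 N.
σ₂ = P·E₂/ΣAE = 46700·13700/52270000 = 12.24 MPa.

12.2 MPa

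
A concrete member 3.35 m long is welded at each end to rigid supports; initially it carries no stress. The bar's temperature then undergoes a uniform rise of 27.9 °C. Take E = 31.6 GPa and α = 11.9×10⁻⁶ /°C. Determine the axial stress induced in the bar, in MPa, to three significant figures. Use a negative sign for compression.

-10.5 MPa

Free thermal expansion αLΔT = 11.9e-6 · 3350 · 27.9 = 1.112 mm.
The walls impose strain ε = −(1.112)/3350 = -3.3201e-04; σ = Eε = 31600 · -3.3201e-04 = -10.49 MPa.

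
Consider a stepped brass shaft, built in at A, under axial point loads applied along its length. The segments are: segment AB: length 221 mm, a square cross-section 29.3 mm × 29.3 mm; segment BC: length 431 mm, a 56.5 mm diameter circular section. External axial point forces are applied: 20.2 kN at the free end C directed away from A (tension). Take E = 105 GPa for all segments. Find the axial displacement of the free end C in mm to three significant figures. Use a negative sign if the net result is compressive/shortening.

Internal axial forces (sectioning from the free end, tension +): N_BC = 20.2 kN, N_AB = 20.2 kN.
A_AB = 858.5 mm².
A_BC = 2507 mm².
δ_AB = 20200·221/(858.5·105000) = 0.04952 mm
δ_BC = 20200·431/(2507·105000) = 0.03307 mm
δ = Σδ_i = 0.0826 mm.

0.0826 mm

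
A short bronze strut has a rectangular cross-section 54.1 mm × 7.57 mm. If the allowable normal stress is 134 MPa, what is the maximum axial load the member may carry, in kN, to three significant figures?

A = 409.5 mm².
P_max = σ_allow · A = 134 · 409.5 = 54880 N = 54.88 kN.

54.9 kN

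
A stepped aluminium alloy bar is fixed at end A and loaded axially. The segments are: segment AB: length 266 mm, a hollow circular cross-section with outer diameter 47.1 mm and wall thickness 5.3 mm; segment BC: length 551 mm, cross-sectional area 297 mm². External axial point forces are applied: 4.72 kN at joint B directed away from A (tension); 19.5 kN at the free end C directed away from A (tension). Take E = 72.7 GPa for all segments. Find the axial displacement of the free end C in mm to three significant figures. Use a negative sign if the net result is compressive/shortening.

Internal axial forces (sectioning from the free end, tension +): N_BC = 19.5 kN, N_AB = 24.22 kN.
A_AB = 696 mm².
δ_AB = 24220·266/(696·72700) = 0.1273 mm
δ_BC = 19500·551/(297·72700) = 0.4976 mm
δ = Σδ_i = 0.6249 mm.

0.625 mm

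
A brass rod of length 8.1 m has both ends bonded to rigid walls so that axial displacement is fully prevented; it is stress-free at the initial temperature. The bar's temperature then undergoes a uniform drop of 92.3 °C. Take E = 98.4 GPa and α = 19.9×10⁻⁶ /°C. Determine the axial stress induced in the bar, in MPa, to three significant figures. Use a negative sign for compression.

181 MPa

Free thermal expansion αLΔT = 19.9e-6 · 8100 · -92.3 = -14.88 mm.
The walls impose strain ε = −(-14.88)/8100 = 1.8368e-03; σ = Eε = 98400 · 1.8368e-03 = 180.7 MPa.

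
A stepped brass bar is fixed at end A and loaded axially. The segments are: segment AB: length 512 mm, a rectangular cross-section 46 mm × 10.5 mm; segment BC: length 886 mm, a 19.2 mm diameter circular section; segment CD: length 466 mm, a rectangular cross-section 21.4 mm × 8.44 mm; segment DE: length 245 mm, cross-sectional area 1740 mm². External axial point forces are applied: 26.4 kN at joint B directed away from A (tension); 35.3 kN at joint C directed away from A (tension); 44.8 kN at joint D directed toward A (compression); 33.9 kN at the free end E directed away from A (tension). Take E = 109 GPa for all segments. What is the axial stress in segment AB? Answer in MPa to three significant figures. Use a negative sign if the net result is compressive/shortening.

105 MPa

Internal axial forces (sectioning from the free end, tension +): N_DE = 33.9 kN, N_CD = -10.9 kN, N_BC = 24.4 kN, N_AB = 50.8 kN.
A_AB = 483 mm².
σ_AB = N_AB/A_AB = 50800/483 = 105.2 MPa.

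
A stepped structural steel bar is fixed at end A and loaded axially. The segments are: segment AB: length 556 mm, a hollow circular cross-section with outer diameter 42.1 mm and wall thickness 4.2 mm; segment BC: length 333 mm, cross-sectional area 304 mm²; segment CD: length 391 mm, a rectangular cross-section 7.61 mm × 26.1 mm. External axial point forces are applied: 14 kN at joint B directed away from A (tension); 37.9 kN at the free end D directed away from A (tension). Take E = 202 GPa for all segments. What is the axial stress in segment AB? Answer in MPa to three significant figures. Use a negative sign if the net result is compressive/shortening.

104 MPa

Internal axial forces (sectioning from the free end, tension +): N_CD = 37.9 kN, N_BC = 37.9 kN, N_AB = 51.9 kN.
A_AB = 500.1 mm².
σ_AB = N_AB/A_AB = 51900/500.1 = 103.8 MPa.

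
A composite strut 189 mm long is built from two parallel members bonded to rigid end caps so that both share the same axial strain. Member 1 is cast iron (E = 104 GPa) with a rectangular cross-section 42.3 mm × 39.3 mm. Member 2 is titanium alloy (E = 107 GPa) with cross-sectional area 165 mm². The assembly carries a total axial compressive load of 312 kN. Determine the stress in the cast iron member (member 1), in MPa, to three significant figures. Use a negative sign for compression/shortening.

A_1 = 1662 mm².
Equal strain + equilibrium ⇒ each member carries load in proportion to AE: A₁E₁ = 172900000 N, A₂E₂ = 17660000 N, ΣAE = 190500000 N.
σ₁ = P·E₁/ΣAE = -312000·104000/190500000 = -170.3 MPa.

-170 MPa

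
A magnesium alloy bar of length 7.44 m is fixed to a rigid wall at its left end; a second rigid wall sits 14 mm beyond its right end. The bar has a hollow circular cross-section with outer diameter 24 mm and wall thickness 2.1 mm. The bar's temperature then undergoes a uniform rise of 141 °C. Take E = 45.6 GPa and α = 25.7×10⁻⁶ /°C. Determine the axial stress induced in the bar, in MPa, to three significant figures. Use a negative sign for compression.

-79.4 MPa

Free thermal expansion αLΔT = 25.7e-6 · 7440 · 141 = 26.96 mm.
The walls engage after the gap closes; constrained expansion = 26.96 − 14 = 12.96 mm.
The walls impose strain ε = −(12.96)/7440 = -1.7420e-03; σ = Eε = 45600 · -1.7420e-03 = -79.43 MPa.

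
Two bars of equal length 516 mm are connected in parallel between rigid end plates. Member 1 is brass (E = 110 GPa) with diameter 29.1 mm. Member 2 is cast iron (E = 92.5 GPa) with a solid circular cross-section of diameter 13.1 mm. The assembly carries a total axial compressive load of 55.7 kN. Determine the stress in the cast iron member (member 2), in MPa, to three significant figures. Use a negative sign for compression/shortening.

-60.2 MPa

A_1 = 665.1 mm².
A_2 = 134.8 mm².
Equal strain + equilibrium ⇒ each member carries load in proportion to AE: A₁E₁ = 73160000 N, A₂E₂ = 12470000 N, ΣAE = 85630000 N.
σ₂ = P·E₂/ΣAE = -55700·92500/85630000 = -60.17 MPa.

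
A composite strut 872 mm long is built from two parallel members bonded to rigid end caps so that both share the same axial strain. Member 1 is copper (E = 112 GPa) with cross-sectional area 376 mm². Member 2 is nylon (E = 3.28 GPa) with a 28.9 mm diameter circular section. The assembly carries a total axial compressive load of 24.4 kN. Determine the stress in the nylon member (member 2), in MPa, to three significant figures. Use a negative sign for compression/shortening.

-1.81 MPa

A_2 = 656 mm².
Equal strain + equilibrium ⇒ each member carries load in proportion to AE: A₁E₁ = 42110000 N, A₂E₂ = 2152000 N, ΣAE = 44260000 N.
σ₂ = P·E₂/ΣAE = -24400·3280/44260000 = -1.808 MPa.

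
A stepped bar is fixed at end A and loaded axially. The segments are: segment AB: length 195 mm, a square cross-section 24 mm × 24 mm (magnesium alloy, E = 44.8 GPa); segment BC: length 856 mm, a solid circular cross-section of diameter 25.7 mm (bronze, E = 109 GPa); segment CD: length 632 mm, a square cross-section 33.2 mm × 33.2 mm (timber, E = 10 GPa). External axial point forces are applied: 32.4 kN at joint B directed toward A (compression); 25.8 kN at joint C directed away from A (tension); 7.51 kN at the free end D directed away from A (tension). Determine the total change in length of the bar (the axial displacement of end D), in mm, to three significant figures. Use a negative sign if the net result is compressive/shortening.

0.942 mm

Internal axial forces (sectioning from the free end, tension +): N_CD = 7.51 kN, N_BC = 33.31 kN, N_AB = 0.91 kN.
A_AB = 576 mm².
A_BC = 518.7 mm².
A_CD = 1102 mm².
δ_AB = 910·195/(576·44800) = 0.006877 mm
δ_BC = 33310·856/(518.7·109000) = 0.5043 mm
δ_CD = 7510·632/(1102·10000) = 0.4306 mm
δ = Σδ_i = 0.9418 mm.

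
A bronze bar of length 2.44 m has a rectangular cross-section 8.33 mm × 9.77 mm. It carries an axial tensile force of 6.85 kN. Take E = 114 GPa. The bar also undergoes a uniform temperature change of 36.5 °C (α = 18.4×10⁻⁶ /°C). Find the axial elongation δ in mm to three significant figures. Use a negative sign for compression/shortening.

A = 81.38 mm².
δ_mech = NL/(AE) = 6850·2440/(81.38·114000) = 1.802 mm.
δ_thermal = αLΔT = 18.4e-6·2440·36.5 = 1.639 mm.
δ = δ_mech + δ_thermal = 3.44 mm.

3.44 mm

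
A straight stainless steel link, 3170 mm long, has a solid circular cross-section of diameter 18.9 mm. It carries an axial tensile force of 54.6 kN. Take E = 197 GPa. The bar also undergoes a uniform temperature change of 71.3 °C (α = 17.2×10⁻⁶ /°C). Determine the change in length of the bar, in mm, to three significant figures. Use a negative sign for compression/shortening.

A = 280.6 mm².
δ_mech = NL/(AE) = 54600·3170/(280.6·197000) = 3.132 mm.
δ_thermal = αLΔT = 17.2e-6·3170·71.3 = 3.888 mm.
δ = δ_mech + δ_thermal = 7.019 mm.

7.02 mm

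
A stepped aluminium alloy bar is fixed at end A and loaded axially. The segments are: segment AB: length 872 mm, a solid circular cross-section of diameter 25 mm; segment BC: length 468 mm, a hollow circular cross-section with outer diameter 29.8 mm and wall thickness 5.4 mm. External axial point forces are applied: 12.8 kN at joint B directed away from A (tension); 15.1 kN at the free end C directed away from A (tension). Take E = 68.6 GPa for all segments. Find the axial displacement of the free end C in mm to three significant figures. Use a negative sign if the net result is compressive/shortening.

Internal axial forces (sectioning from the free end, tension +): N_BC = 15.1 kN, N_AB = 27.9 kN.
A_AB = 490.9 mm².
A_BC = 413.9 mm².
δ_AB = 27900·872/(490.9·68600) = 0.7225 mm
δ_BC = 15100·468/(413.9·68600) = 0.2489 mm
δ = Σδ_i = 0.9713 mm.

0.971 mm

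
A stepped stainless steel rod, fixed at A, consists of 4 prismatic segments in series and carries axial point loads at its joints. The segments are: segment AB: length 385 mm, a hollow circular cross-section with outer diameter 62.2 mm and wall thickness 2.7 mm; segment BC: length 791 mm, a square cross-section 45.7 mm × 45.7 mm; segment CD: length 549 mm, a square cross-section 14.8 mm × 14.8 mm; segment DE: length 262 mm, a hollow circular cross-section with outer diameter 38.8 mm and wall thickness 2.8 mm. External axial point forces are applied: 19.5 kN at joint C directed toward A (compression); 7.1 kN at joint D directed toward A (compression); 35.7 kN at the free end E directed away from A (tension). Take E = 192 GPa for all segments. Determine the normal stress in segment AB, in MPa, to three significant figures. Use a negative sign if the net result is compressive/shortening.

Internal axial forces (sectioning from the free end, tension +): N_DE = 35.7 kN, N_CD = 28.6 kN, N_BC = 9.1 kN, N_AB = 9.1 kN.
A_AB = 504.7 mm².
σ_AB = N_AB/A_AB = 9100/504.7 = 18.03 MPa.

18.0 MPa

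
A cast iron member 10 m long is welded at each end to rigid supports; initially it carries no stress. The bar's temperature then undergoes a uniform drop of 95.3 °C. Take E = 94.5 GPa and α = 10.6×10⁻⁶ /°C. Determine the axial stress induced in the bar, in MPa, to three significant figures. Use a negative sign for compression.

Free thermal expansion αLΔT = 10.6e-6 · 10000 · -95.3 = -10.1 mm.
The walls impose strain ε = −(-10.1)/10000 = 1.0102e-03; σ = Eε = 94500 · 1.0102e-03 = 95.46 MPa.

95.5 MPa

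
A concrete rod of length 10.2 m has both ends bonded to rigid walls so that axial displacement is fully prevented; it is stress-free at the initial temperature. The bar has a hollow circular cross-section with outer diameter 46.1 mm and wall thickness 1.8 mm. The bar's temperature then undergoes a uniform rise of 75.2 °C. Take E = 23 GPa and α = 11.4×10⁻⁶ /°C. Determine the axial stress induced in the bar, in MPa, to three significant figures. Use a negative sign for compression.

Free thermal expansion αLΔT = 11.4e-6 · 10200 · 75.2 = 8.744 mm.
The walls impose strain ε = −(8.744)/10200 = -8.5728e-04; σ = Eε = 23000 · -8.5728e-04 = -19.72 MPa.

-19.7 MPa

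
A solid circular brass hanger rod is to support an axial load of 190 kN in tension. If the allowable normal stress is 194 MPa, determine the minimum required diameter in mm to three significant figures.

Required area A ≥ P/σ_allow = 190000/194 = 979.4 mm².
For a solid circular section, d ≥ √(4A/π) = 35.31 mm.

35.3 mm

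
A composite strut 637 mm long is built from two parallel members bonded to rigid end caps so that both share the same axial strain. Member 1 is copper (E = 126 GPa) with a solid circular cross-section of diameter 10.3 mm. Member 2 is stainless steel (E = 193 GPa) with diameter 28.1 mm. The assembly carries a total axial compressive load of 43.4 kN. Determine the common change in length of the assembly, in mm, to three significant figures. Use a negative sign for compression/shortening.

-0.212 mm

A_1 = 83.32 mm².
A_2 = 620.2 mm².
Equal strain + equilibrium ⇒ each member carries load in proportion to AE: A₁E₁ = 10500000 N, A₂E₂ = 119700000 N, ΣAE = 130200000 N.
δ = PL/ΣAE = -43400·637/130200000 = -0.2124 mm.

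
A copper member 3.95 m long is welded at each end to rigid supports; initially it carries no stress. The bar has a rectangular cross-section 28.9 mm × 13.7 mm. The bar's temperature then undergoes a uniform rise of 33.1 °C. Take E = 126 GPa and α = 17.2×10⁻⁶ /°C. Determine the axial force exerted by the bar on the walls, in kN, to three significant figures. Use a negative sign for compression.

-28.4 kN

Free thermal expansion αLΔT = 17.2e-6 · 3950 · 33.1 = 2.249 mm.
The walls impose strain ε = −(2.249)/3950 = -5.6932e-04; σ = Eε = 126000 · -5.6932e-04 = -71.73 MPa.
Wall reaction R = σ·A = -71.73·395.9 = -28400 N = -28.4 kN.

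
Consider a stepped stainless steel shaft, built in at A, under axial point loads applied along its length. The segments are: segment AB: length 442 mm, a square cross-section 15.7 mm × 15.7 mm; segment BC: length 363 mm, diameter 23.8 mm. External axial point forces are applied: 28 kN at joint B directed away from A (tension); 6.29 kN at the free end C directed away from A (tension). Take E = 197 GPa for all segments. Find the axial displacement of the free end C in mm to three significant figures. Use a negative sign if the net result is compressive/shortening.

Internal axial forces (sectioning from the free end, tension +): N_BC = 6.29 kN, N_AB = 34.29 kN.
A_AB = 246.5 mm².
A_BC = 444.9 mm².
δ_AB = 34290·442/(246.5·197000) = 0.3121 mm
δ_BC = 6290·363/(444.9·197000) = 0.02605 mm
δ = Σδ_i = 0.3382 mm.

0.338 mm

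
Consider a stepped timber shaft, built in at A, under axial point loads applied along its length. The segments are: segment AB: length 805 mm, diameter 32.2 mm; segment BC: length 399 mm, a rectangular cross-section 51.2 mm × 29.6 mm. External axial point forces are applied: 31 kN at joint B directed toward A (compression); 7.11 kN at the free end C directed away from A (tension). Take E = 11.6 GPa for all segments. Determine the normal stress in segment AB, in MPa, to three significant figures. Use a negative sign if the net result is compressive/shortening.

-29.3 MPa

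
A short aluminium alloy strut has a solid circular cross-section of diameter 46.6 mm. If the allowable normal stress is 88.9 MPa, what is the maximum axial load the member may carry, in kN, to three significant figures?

A = 1706 mm².
P_max = σ_allow · A = 88.9 · 1706 = 151600 N = 151.6 kN.

152 kN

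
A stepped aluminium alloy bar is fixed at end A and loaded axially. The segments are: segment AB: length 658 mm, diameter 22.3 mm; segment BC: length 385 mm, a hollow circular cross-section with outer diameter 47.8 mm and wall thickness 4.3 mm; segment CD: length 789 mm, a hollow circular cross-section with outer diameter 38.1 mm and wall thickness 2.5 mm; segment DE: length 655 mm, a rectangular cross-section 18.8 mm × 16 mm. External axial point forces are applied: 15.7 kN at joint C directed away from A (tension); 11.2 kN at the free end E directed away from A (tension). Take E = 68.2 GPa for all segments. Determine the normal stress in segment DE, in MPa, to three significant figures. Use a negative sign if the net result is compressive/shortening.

37.2 MPa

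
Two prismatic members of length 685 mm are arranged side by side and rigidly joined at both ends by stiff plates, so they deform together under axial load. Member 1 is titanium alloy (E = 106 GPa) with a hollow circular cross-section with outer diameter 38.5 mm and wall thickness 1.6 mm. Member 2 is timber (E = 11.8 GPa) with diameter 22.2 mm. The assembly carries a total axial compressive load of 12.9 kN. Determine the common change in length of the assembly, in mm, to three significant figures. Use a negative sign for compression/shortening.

-0.365 mm

A_1 = 185.5 mm².
A_2 = 387.1 mm².
Equal strain + equilibrium ⇒ each member carries load in proportion to AE: A₁E₁ = 19660000 N, A₂E₂ = 4567000 N, ΣAE = 24230000 N.
δ = PL/ΣAE = -12900·685/24230000 = -0.3647 mm.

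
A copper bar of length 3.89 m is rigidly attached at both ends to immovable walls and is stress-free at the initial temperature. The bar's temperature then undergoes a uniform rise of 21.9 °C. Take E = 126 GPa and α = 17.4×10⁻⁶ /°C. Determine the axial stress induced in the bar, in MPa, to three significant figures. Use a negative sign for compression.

-48.0 MPa

Free thermal expansion αLΔT = 17.4e-6 · 3890 · 21.9 = 1.482 mm.
The walls impose strain ε = −(1.482)/3890 = -3.8106e-04; σ = Eε = 126000 · -3.8106e-04 = -48.01 MPa.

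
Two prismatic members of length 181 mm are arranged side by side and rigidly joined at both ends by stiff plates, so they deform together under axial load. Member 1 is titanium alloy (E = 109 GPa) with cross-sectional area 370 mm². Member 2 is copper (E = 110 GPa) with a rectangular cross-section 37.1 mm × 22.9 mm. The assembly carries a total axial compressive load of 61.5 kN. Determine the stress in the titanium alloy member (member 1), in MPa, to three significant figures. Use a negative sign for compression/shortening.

A_2 = 849.6 mm².
Equal strain + equilibrium ⇒ each member carries load in proportion to AE: A₁E₁ = 40330000 N, A₂E₂ = 93450000 N, ΣAE = 133800000 N.
σ₁ = P·E₁/ΣAE = -61500·109000/133800000 = -50.11 MPa.

-50.1 MPa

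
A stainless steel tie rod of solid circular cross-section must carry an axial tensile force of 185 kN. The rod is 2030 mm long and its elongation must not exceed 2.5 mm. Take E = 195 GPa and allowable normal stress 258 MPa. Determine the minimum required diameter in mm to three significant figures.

Required area A ≥ P/σ_allow = 185000/258 = 717.1 mm².
For a solid circular section, d ≥ √(4A/π) = 30.22 mm.
Elongation limit: A ≥ PL/(Eδ_allow) = 185000·2030/(195000·2.5) = 770.4 mm² ⇒ d ≥ 31.32 mm.
The elongation limit governs.

31.3 mm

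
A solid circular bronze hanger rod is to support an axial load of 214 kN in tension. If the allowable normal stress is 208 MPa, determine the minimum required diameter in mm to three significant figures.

Required area A ≥ P/σ_allow = 214000/208 = 1029 mm².
For a solid circular section, d ≥ √(4A/π) = 36.19 mm.

36.2 mm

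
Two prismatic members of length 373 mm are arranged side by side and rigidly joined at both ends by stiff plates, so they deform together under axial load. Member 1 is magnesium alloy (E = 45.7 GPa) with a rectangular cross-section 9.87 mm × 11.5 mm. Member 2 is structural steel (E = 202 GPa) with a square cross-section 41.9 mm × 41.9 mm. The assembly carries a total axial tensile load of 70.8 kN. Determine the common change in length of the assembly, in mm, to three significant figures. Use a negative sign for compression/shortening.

A_1 = 113.5 mm².
A_2 = 1756 mm².
Equal strain + equilibrium ⇒ each member carries load in proportion to AE: A₁E₁ = 5187000 N, A₂E₂ = 354600000 N, ΣAE = 359800000 N.
δ = PL/ΣAE = 70800·373/359800000 = 0.07339 mm.

0.0734 mm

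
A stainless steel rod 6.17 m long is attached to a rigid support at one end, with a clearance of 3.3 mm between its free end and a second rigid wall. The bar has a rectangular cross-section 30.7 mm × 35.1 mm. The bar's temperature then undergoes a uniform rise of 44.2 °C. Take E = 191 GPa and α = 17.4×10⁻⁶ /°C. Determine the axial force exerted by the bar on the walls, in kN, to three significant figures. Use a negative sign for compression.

-48.2 kN

Free thermal expansion αLΔT = 17.4e-6 · 6170 · 44.2 = 4.745 mm.
The walls engage after the gap closes; constrained expansion = 4.745 − 3.3 = 1.445 mm.
The walls impose strain ε = −(1.445)/6170 = -2.3423e-04; σ = Eε = 191000 · -2.3423e-04 = -44.74 MPa.
Wall reaction R = σ·A = -44.74·1078 = -48210 N = -48.21 kN.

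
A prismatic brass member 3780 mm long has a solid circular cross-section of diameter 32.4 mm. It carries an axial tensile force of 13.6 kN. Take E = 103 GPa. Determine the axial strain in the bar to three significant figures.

A = 824.5 mm².
σ = N/A = 16.5 MPa; ε = σ/E = 16.5/103000 = 1.601e-04.

1.60e-04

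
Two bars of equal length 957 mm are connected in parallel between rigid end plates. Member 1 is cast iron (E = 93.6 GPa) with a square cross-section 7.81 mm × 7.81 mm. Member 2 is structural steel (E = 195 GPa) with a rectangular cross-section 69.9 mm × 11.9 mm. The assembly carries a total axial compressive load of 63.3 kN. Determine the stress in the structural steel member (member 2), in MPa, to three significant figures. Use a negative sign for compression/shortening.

-73.5 MPa

A_1 = 61 mm².
A_2 = 831.8 mm².
Equal strain + equilibrium ⇒ each member carries load in proportion to AE: A₁E₁ = 5709000 N, A₂E₂ = 162200000 N, ΣAE = 167900000 N.
σ₂ = P·E₂/ΣAE = -63300·195000/167900000 = -73.51 MPa.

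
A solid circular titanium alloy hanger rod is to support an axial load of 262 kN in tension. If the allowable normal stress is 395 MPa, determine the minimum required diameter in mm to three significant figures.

Required area A ≥ P/σ_allow = 262000/395 = 663.3 mm².
For a solid circular section, d ≥ √(4A/π) = 29.06 mm.

29.1 mm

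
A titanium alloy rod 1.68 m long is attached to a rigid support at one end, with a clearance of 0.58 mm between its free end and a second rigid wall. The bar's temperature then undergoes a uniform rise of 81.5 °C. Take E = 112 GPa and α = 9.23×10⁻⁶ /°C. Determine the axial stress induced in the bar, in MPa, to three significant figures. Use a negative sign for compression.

-45.6 MPa

Free thermal expansion αLΔT = 9.23e-6 · 1680 · 81.5 = 1.264 mm.
The walls engage after the gap closes; constrained expansion = 1.264 − 0.58 = 0.6838 mm.
The walls impose strain ε = −(0.6838)/1680 = -4.0701e-04; σ = Eε = 112000 · -4.0701e-04 = -45.58 MPa.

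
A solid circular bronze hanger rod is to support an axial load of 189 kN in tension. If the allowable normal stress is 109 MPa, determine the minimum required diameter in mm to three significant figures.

47.0 mm

Required area A ≥ P/σ_allow = 189000/109 = 1734 mm².
For a solid circular section, d ≥ √(4A/π) = 46.99 mm.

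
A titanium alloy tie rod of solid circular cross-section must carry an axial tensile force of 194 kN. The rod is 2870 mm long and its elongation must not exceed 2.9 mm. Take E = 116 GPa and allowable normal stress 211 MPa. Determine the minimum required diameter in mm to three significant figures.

Required area A ≥ P/σ_allow = 194000/211 = 919.4 mm².
For a solid circular section, d ≥ √(4A/π) = 34.21 mm.
Elongation limit: A ≥ PL/(Eδ_allow) = 194000·2870/(116000·2.9) = 1655 mm² ⇒ d ≥ 45.91 mm.
The elongation limit governs.

45.9 mm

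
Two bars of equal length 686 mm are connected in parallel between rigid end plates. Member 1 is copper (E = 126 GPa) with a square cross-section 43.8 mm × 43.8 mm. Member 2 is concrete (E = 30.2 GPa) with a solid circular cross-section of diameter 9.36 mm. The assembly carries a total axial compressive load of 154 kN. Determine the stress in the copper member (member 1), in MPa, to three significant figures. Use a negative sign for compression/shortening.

A_1 = 1918 mm².
A_2 = 68.81 mm².
Equal strain + equilibrium ⇒ each member carries load in proportion to AE: A₁E₁ = 241700000 N, A₂E₂ = 2078000 N, ΣAE = 243800000 N.
σ₁ = P·E₁/ΣAE = -154000·126000/243800000 = -79.59 MPa.

-79.6 MPa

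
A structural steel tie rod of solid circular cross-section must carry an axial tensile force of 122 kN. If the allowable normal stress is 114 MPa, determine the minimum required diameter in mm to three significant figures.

Required area A ≥ P/σ_allow = 122000/114 = 1070 mm².
For a solid circular section, d ≥ √(4A/π) = 36.91 mm.

36.9 mm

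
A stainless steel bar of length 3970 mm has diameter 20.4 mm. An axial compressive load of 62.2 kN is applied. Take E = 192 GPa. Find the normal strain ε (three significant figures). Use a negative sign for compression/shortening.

-9.91e-04

A = 326.9 mm².
σ = N/A = -190.3 MPa; ε = σ/E = -190.3/192000 = -9.911e-04.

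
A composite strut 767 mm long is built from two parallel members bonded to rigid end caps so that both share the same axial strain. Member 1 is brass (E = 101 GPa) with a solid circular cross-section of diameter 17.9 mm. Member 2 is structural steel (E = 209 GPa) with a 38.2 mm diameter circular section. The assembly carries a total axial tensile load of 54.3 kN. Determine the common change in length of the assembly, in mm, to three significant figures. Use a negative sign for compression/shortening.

A_1 = 251.6 mm².
A_2 = 1146 mm².
Equal strain + equilibrium ⇒ each member carries load in proportion to AE: A₁E₁ = 25420000 N, A₂E₂ = 239500000 N, ΣAE = 264900000 N.
δ = PL/ΣAE = 54300·767/264900000 = 0.1572 mm.

0.157 mm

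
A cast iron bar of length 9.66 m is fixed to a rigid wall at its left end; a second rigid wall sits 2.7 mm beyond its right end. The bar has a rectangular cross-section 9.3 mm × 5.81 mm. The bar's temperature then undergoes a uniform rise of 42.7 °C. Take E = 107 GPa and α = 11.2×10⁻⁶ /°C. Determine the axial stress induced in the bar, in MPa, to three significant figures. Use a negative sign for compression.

-21.3 MPa

Free thermal expansion αLΔT = 11.2e-6 · 9660 · 42.7 = 4.62 mm.
The walls engage after the gap closes; constrained expansion = 4.62 − 2.7 = 1.92 mm.
The walls impose strain ε = −(1.92)/9660 = -1.9874e-04; σ = Eε = 107000 · -1.9874e-04 = -21.26 MPa.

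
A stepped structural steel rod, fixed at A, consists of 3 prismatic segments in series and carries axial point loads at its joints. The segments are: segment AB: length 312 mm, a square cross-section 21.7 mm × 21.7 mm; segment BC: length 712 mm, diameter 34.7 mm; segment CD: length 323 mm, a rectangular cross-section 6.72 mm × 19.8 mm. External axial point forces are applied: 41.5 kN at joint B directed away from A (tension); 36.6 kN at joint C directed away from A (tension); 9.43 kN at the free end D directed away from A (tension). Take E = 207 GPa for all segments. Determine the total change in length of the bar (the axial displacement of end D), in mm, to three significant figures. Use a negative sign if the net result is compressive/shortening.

0.558 mm

Internal axial forces (sectioning from the free end, tension +): N_CD = 9.43 kN, N_BC = 46.03 kN, N_AB = 87.53 kN.
A_AB = 470.9 mm².
A_BC = 945.7 mm².
A_CD = 133.1 mm².
δ_AB = 87530·312/(470.9·207000) = 0.2802 mm
δ_BC = 46030·712/(945.7·207000) = 0.1674 mm
δ_CD = 9430·323/(133.1·207000) = 0.1106 mm
δ = Σδ_i = 0.5582 mm.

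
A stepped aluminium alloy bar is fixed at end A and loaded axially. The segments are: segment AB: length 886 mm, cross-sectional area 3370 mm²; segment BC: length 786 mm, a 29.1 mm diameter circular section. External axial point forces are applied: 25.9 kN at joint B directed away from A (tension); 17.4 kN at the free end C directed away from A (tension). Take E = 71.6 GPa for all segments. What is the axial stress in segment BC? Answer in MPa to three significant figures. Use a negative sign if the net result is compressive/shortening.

26.2 MPa

Internal axial forces (sectioning from the free end, tension +): N_BC = 17.4 kN, N_AB = 43.3 kN.
A_BC = 665.1 mm².
σ_BC = N_BC/A_BC = 17400/665.1 = 26.16 MPa.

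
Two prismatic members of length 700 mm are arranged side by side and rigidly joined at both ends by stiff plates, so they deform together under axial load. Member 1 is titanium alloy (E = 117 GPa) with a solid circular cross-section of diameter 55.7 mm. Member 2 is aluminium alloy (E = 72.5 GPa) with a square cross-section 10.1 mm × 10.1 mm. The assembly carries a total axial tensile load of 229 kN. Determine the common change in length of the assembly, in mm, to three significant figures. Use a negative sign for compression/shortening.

0.548 mm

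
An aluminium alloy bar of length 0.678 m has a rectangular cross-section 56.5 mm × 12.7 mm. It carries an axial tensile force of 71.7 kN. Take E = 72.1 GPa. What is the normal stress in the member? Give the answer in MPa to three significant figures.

99.9 MPa

A = 717.5 mm².
σ = N/A = 71700/717.5 = 99.92 MPa.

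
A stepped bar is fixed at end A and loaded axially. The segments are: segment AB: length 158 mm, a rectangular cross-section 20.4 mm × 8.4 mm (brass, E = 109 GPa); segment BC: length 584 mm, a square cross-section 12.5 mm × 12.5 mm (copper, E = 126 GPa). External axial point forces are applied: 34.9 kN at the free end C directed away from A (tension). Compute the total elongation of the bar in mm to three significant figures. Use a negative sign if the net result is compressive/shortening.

Internal axial forces (sectioning from the free end, tension +): N_BC = 34.9 kN, N_AB = 34.9 kN.
A_AB = 171.4 mm².
A_BC = 156.2 mm².
δ_AB = 34900·158/(171.4·109000) = 0.2952 mm
δ_BC = 34900·584/(156.2·126000) = 1.035 mm
δ = Σδ_i = 1.33 mm.

1.33 mm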